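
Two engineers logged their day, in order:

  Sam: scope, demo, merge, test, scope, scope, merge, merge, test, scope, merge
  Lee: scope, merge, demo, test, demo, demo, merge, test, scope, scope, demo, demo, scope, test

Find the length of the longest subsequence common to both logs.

7

Match scope [1,1]; then demo [2,6]; then merge [3,7]; then test [4,8]; then scope [5,10]; then scope [6,13]; then test [9,14] — 7 tasks in the same relative order in both. The LCS DP gives dp[11][14] = 7, so this is optimal.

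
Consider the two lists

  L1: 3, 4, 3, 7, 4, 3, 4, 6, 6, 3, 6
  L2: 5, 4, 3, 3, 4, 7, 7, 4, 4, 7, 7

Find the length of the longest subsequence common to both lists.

Taking 3 (L1 #1, L2 #4), 4 (L1 #2, L2 #5), 7 (L1 #4, L2 #7), 4 (L1 #5, L2 #8), 4 (L1 #7, L2 #9) gives a common subsequence of length 5. Since dp[11][11] = 5, nothing longer is possible.

5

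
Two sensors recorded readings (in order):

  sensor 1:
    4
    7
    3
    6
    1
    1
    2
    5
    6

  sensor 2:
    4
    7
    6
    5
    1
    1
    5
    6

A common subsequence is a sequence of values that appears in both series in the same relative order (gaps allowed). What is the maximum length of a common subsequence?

7

Let dp[i][j] be the LCS length of the first i values of sensor 1 and the first j values of sensor 2. dp[i][j] = dp[i-1][j-1]+1 when the i-th and j-th values match, else max(dp[i-1][j], dp[i][j-1]).
    ·  4  7  6  5  1  1  5  6
 ·  0  0  0  0  0  0  0  0  0
 4  0  1  1  1  1  1  1  1  1
 7  0  1  2  2  2  2  2  2  2
 3  0  1  2  2  2  2  2  2  2
 6  0  1  2  3  3  3  3  3  3
 1  0  1  2  3  3  4  4  4  4
 1  0  1  2  3  3  4  5  5  5
 2  0  1  2  3  3  4  5  5  5
 5  0  1  2  3  4  4  5  6  6
 6  0  1  2  3  4  4  5  6  7
dp[9][8] = 7. One LCS (by backtracking along matches): 4, 7, 6, 1, 1, 5, 6.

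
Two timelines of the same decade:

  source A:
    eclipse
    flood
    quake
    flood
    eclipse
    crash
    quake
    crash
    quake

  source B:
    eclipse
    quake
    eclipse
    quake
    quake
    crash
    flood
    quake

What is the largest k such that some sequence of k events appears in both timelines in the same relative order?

6

One common subsequence of length 6: eclipse (source A #1, source B #1), then quake (source A #3, source B #2), then eclipse (source A #5, source B #3), then quake (source A #7, source B #5), then crash (source A #8, source B #6), then quake (source A #9, source B #8). dp[9][8] = 6 confirms this is the maximum.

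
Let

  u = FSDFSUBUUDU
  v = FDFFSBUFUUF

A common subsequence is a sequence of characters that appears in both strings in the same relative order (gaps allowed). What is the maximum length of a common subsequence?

One common subsequence of length 8: F [1,1], then D [3,2], then F [4,4], then S [5,5], then B [7,6], then U [8,7], then U [9,9], then U [11,10]. Since dp[11][11] = 8, nothing longer is possible.

8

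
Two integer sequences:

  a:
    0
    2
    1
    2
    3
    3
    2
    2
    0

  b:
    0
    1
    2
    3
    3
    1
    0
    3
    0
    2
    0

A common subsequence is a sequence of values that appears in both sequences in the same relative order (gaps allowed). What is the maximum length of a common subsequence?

Let dp[i][j] be the LCS length of the first i values of a and the first j values of b. dp[i][j] = dp[i-1][j-1]+1 when the i-th and j-th values match, else max(dp[i-1][j], dp[i][j-1]).
    ·  0  1  2  3  3  1  0  3  0  2  0
 ·  0  0  0  0  0  0  0  0  0  0  0  0
 0  0  1  1  1  1  1  1  1  1  1  1  1
 2  0  1  1  2  2  2  2  2  2  2  2  2
 1  0  1  2  2  2  2  3  3  3  3  3  3
 2  0  1  2  3  3  3  3  3  3  3  4  4
 3  0  1  2  3  4  4  4  4  4  4  4  4
 3  0  1  2  3  4  5  5  5  5  5  5  5
 2  0  1  2  3  4  5  5  5  5  5  6  6
 2  0  1  2  3  4  5  5  5  5  5  6  6
 0  0  1  2  3  4  5  5  6  6  6  6  7
dp[9][11] = 7. One LCS (by backtracking along matches): 0, 1, 2, 3, 3, 2, 0.

7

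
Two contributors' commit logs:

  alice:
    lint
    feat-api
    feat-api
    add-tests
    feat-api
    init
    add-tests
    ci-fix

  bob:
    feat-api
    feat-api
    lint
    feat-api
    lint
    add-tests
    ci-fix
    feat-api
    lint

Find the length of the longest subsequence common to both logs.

5

Match feat-api (alice #2, bob #1) → feat-api (alice #3, bob #2) → feat-api (alice #5, bob #4) → add-tests (alice #7, bob #6) → ci-fix (alice #8, bob #7) — 5 commits in the same relative order in both. Since dp[8][9] = 5, nothing longer is possible.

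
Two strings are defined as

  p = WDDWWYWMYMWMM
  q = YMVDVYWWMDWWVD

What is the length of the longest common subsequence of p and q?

Pick D [2,4] → W [4,7] → W [5,8] → W [7,11] → W [11,12]; all 5 characters appear in both, in order. The LCS DP gives dp[13][14] = 5, so this is optimal.

5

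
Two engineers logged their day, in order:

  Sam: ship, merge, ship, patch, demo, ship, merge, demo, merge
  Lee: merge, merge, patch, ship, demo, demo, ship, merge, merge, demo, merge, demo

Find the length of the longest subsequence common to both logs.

7

Taking merge [2,2] → ship [3,4] → demo [5,6] → ship [6,7] → merge [7,9] → demo [8,10] → merge [9,11] gives a common subsequence of length 7. The LCS DP gives dp[9][12] = 7, so this is optimal.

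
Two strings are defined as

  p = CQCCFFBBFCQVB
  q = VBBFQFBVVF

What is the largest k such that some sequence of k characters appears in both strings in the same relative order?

Let dp[i][j] be the LCS length of the first i characters of p and the first j characters of q. dp[i][j] = dp[i-1][j-1]+1 when the i-th and j-th characters match, else max(dp[i-1][j], dp[i][j-1]).
    ·  V  B  B  F  Q  F  B  V  V  F
 ·  0  0  0  0  0  0  0  0  0  0  0
 C  0  0  0  0  0  0  0  0  0  0  0
 Q  0  0  0  0  0  1  1  1  1  1  1
 C  0  0  0  0  0  1  1  1  1  1  1
 C  0  0  0  0  0  1  1  1  1  1  1
 F  0  0  0  0  1  1  2  2  2  2  2
 F  0  0  0  0  1  1  2  2  2  2  3
 B  0  0  1  1  1  1  2  3  3  3  3
 B  0  0  1  2  2  2  2  3  3  3  3
 F  0  0  1  2  3  3  3  3  3  3  4
 C  0  0  1  2  3  3  3  3  3  3  4
 Q  0  0  1  2  3  4  4  4  4  4  4
 V  0  1  1  2  3  4  4  4  5  5  5
 B  0  1  2  2  3  4  4  5  5  5  5
dp[13][10] = 5. One LCS (by backtracking along matches): BBFQV.

5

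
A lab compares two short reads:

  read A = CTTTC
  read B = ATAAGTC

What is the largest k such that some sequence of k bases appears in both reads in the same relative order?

3

Pick T [2,2], then T [4,6], then C [5,7]; all 3 bases appear in both, in order. dp[5][7] = 3 confirms this is the maximum.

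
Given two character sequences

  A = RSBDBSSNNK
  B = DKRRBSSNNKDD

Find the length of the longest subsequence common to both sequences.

7

Match R at A[1]=B[4] → B at A[5]=B[5] → S at A[6]=B[6] → S at A[7]=B[7] → N at A[8]=B[8] → N at A[9]=B[9] → K at A[10]=B[10] — 7 characters in the same relative order in both, and the DP table's final entry dp[10][12] is also 7, so no common subsequence is longer.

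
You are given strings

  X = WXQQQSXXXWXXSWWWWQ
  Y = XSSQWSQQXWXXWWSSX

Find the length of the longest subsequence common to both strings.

Pick X (X #2, Y #1), then Q (X #3, Y #4), then Q (X #4, Y #7), then Q (X #5, Y #8), then X (X #9, Y #9), then W (X #10, Y #10), then X (X #11, Y #11), then X (X #12, Y #12), then W (X #14, Y #13), then W (X #15, Y #14); all 10 characters appear in both, in order, and the DP table's final entry dp[18][17] is also 10, so no common subsequence is longer.

10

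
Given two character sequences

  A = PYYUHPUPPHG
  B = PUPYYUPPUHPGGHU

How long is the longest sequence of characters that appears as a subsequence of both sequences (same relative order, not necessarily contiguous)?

8

Match P at A[1]=B[3], then Y at A[2]=B[4], then Y at A[3]=B[5], then U at A[4]=B[6], then P at A[6]=B[8], then U at A[7]=B[9], then P at A[8]=B[11], then H at A[10]=B[14] — 8 characters in the same relative order in both. dp[11][15] = 8 confirms this is the maximum.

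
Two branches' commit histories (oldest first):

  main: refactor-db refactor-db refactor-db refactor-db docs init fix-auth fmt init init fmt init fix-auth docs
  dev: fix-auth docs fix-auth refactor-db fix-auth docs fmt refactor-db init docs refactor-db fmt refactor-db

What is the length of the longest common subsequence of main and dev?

One common subsequence of length 5: refactor-db [1,4]; then docs [5,6]; then fmt [8,7]; then init [9,9]; then fmt [11,12]. The LCS DP gives dp[14][13] = 5, so this is optimal.

5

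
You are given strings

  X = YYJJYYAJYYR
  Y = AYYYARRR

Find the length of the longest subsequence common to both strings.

Let dp[i][j] be the LCS length of the first i characters of X and the first j characters of Y. dp[i][j] = dp[i-1][j-1]+1 when the i-th and j-th characters match, else max(dp[i-1][j], dp[i][j-1]).
    ·  A  Y  Y  Y  A  R  R  R
 ·  0  0  0  0  0  0  0  0  0
 Y  0  0  1  1  1  1  1  1  1
 Y  0  0  1  2  2  2  2  2  2
 J  0  0  1  2  2  2  2  2  2
 J  0  0  1  2  2  2  2  2  2
 Y  0  0  1  2  3  3  3  3  3
 Y  0  0  1  2  3  3  3  3  3
 A  0  1  1  2  3  4  4  4  4
 J  0  1  1  2  3  4  4  4  4
 Y  0  1  2  2  3  4  4  4  4
 Y  0  1  2  3  3  4  4  4  4
 R  0  1  2  3  3  4  5  5  5
dp[11][8] = 5. One LCS (by backtracking along matches): YYYAR.

5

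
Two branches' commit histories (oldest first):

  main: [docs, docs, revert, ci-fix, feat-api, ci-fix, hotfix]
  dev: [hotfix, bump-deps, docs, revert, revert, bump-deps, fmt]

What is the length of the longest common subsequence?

Pick docs at main[1]=dev[3], revert at main[3]=dev[5]; all 2 commits appear in both, in order. dp[7][7] = 2 confirms this is the maximum.

2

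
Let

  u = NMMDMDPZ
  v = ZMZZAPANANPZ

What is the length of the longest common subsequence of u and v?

Let dp[i][j] be the LCS length of the first i characters of u and the first j characters of v. dp[i][j] = dp[i-1][j-1]+1 when the i-th and j-th characters match, else max(dp[i-1][j], dp[i][j-1]).
    ·  Z  M  Z  Z  A  P  A  N  A  N  P  Z
 ·  0  0  0  0  0  0  0  0  0  0  0  0  0
 N  0  0  0  0  0  0  0  0  1  1  1  1  1
 M  0  0  1  1  1  1  1  1  1  1  1  1  1
 M  0  0  1  1  1  1  1  1  1  1  1  1  1
 D  0  0  1  1  1  1  1  1  1  1  1  1  1
 M  0  0  1  1  1  1  1  1  1  1  1  1  1
 D  0  0  1  1  1  1  1  1  1  1  1  1  1
 P  0  0  1  1  1  1  2  2  2  2  2  2  2
 Z  0  1  1  2  2  2  2  2  2  2  2  2  3
dp[8][12] = 3. One LCS (by backtracking along matches): NPZ.

3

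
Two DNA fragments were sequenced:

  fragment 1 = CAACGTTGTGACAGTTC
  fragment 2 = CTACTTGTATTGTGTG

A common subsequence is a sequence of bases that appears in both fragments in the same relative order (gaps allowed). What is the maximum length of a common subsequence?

Pick C (fragment 1 #1, fragment 2 #1), then A (fragment 1 #3, fragment 2 #3), then C (fragment 1 #4, fragment 2 #4), then T (fragment 1 #6, fragment 2 #5), then T (fragment 1 #7, fragment 2 #6), then G (fragment 1 #8, fragment 2 #7), then T (fragment 1 #9, fragment 2 #8), then A (fragment 1 #11, fragment 2 #9), then G (fragment 1 #14, fragment 2 #12), then T (fragment 1 #15, fragment 2 #13), then T (fragment 1 #16, fragment 2 #15); all 11 bases appear in both, in order. Since dp[17][16] = 11, nothing longer is possible.

11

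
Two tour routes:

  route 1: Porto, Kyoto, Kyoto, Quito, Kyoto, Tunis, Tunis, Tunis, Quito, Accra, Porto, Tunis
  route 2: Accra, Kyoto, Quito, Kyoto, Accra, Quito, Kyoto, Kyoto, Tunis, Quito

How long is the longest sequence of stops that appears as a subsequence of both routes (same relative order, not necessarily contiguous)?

6

Match Kyoto [2,2], Kyoto [3,4], Quito [4,6], Kyoto [5,8], Tunis [8,9], Quito [9,10] — 6 stops in the same relative order in both. dp[12][10] = 6 confirms this is the maximum.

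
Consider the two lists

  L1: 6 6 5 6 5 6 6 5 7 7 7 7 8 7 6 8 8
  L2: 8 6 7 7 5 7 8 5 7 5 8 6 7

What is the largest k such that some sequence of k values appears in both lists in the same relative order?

Pick 6 (L1 #7, L2 #2), then 7 (L1 #9, L2 #3), then 7 (L1 #10, L2 #4), then 7 (L1 #11, L2 #6), then 7 (L1 #12, L2 #9), then 8 (L1 #13, L2 #11), then 7 (L1 #14, L2 #13); all 7 values appear in both, in order. Since dp[17][13] = 7, nothing longer is possible.

7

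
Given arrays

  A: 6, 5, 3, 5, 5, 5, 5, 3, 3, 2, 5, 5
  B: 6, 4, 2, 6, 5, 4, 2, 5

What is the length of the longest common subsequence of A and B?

Match 6 [1,4]; then 5 [2,5]; then 2 [10,7]; then 5 [12,8] — 4 values in the same relative order in both, and the DP table's final entry dp[12][8] is also 4, so no common subsequence is longer.

4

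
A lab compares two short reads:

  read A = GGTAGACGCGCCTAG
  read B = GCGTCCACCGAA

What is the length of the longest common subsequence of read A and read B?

8

Match G (read A #1, read B #1); then G (read A #2, read B #3); then T (read A #3, read B #4); then A (read A #6, read B #7); then C (read A #7, read B #8); then C (read A #9, read B #9); then G (read A #10, read B #10); then A (read A #14, read B #12) — 8 bases in the same relative order in both, and the DP table's final entry dp[15][12] is also 8, so no common subsequence is longer.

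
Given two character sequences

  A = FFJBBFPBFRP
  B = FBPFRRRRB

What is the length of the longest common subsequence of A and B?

5

Pick F [2,1], B [5,2], P [7,3], F [9,4], R [10,8]; all 5 characters appear in both, in order. Since dp[11][9] = 5, nothing longer is possible.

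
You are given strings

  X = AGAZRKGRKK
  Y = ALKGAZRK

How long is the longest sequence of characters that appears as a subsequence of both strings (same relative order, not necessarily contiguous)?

Let dp[i][j] be the LCS length of the first i characters of X and the first j characters of Y. dp[i][j] = dp[i-1][j-1]+1 when the i-th and j-th characters match, else max(dp[i-1][j], dp[i][j-1]).
    ·  A  L  K  G  A  Z  R  K
 ·  0  0  0  0  0  0  0  0  0
 A  0  1  1  1  1  1  1  1  1
 G  0  1  1  1  2  2  2  2  2
 A  0  1  1  1  2  3  3  3  3
 Z  0  1  1  1  2  3  4  4  4
 R  0  1  1  1  2  3  4  5  5
 K  0  1  1  2  2  3  4  5  6
 G  0  1  1  2  3  3  4  5  6
 R  0  1  1  2  3  3  4  5  6
 K  0  1  1  2  3  3  4  5  6
 K  0  1  1  2  3  3  4  5  6
dp[10][8] = 6. One LCS (by backtracking along matches): AGAZRK.

6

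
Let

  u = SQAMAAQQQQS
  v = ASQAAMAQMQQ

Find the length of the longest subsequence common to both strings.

8

Let dp[i][j] be the LCS length of the first i characters of u and the first j characters of v. dp[i][j] = dp[i-1][j-1]+1 when the i-th and j-th characters match, else max(dp[i-1][j], dp[i][j-1]).
    ·  A  S  Q  A  A  M  A  Q  M  Q  Q
 ·  0  0  0  0  0  0  0  0  0  0  0  0
 S  0  0  1  1  1  1  1  1  1  1  1  1
 Q  0  0  1  2  2  2  2  2  2  2  2  2
 A  0  1  1  2  3  3  3  3  3  3  3  3
 M  0  1  1  2  3  3  4  4  4  4  4  4
 A  0  1  1  2  3  4  4  5  5  5  5  5
 A  0  1  1  2  3  4  4  5  5  5  5  5
 Q  0  1  1  2  3  4  4  5  6  6  6  6
 Q  0  1  1  2  3  4  4  5  6  6  7  7
 Q  0  1  1  2  3  4  4  5  6  6  7  8
 Q  0  1  1  2  3  4  4  5  6  6  7  8
 S  0  1  2  2  3  4  4  5  6  6  7  8
dp[11][11] = 8. One LCS (by backtracking along matches): SQAMAQQQ.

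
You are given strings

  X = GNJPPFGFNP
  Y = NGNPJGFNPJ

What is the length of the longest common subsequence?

Taking G (X #1, Y #2) → N (X #2, Y #3) → J (X #3, Y #5) → G (X #7, Y #6) → F (X #8, Y #7) → N (X #9, Y #8) → P (X #10, Y #9) gives a common subsequence of length 7. dp[10][10] = 7 confirms this is the maximum.

7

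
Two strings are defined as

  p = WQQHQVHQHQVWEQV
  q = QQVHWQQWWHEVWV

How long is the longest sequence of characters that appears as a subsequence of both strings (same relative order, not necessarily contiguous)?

Taking Q at p[2]=q[1], then Q at p[3]=q[2], then H at p[4]=q[4], then Q at p[5]=q[6], then Q at p[8]=q[7], then H at p[9]=q[10], then V at p[11]=q[12], then W at p[12]=q[13], then V at p[15]=q[14] gives a common subsequence of length 9. dp[15][14] = 9 confirms this is the maximum.

9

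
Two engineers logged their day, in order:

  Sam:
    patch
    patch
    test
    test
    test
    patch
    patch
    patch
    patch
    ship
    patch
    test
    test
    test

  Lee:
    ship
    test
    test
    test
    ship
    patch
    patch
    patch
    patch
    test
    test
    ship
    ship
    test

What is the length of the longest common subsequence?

10

Pick test [3,2], then test [4,3], then test [5,4], then patch [7,6], then patch [8,7], then patch [9,8], then patch [11,9], then test [12,10], then test [13,11], then test [14,14]; all 10 tasks appear in both, in order, and the DP table's final entry dp[14][14] is also 10, so no common subsequence is longer.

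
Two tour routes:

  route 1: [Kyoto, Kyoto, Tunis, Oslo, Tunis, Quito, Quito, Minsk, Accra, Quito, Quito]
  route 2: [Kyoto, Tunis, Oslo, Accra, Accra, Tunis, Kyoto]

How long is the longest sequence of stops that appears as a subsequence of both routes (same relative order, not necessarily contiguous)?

Taking Kyoto (route 1 #2, route 2 #1), Tunis (route 1 #3, route 2 #2), Oslo (route 1 #4, route 2 #3), Tunis (route 1 #5, route 2 #6) gives a common subsequence of length 4, and the DP table's final entry dp[11][7] is also 4, so no common subsequence is longer.

4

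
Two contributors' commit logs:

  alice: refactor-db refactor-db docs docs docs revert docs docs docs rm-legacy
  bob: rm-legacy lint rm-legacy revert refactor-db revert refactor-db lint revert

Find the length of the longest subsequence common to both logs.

3

Taking refactor-db (alice #1, bob #5); then refactor-db (alice #2, bob #7); then revert (alice #6, bob #9) gives a common subsequence of length 3. dp[10][9] = 3 confirms this is the maximum.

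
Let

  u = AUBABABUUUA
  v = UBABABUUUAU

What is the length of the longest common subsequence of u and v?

10

Pick U at u[2]=v[1]; then B at u[3]=v[2]; then A at u[4]=v[3]; then B at u[5]=v[4]; then A at u[6]=v[5]; then B at u[7]=v[6]; then U at u[8]=v[7]; then U at u[9]=v[8]; then U at u[10]=v[9]; then A at u[11]=v[10]; all 10 characters appear in both, in order, and the DP table's final entry dp[11][11] is also 10, so no common subsequence is longer.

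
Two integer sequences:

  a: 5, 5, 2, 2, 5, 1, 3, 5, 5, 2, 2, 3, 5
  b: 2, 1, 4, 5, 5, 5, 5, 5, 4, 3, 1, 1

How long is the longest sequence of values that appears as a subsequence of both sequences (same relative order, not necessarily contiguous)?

6

One common subsequence of length 6: 5 [1,4], then 5 [2,5], then 5 [5,6], then 5 [8,7], then 5 [9,8], then 3 [12,10], and the DP table's final entry dp[13][12] is also 6, so no common subsequence is longer.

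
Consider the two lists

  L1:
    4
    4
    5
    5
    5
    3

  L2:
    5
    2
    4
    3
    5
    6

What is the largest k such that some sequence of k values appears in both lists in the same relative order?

2

Match 4 at L1[1]=L2[3], then 5 at L1[3]=L2[5] — 2 values in the same relative order in both. dp[6][6] = 2 confirms this is the maximum.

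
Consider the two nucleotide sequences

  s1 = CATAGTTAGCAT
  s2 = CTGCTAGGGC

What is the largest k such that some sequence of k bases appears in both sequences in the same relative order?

Taking C (s1 #1, s2 #1) → T (s1 #3, s2 #2) → G (s1 #5, s2 #3) → T (s1 #7, s2 #5) → A (s1 #8, s2 #6) → G (s1 #9, s2 #9) → C (s1 #10, s2 #10) gives a common subsequence of length 7. The LCS DP gives dp[12][10] = 7, so this is optimal.

7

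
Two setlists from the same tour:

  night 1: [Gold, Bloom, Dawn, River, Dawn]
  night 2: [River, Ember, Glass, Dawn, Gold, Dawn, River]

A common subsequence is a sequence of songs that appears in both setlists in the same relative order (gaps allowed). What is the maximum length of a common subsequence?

One common subsequence of length 3: Gold [1,5] → Dawn [3,6] → River [4,7]. Since dp[5][7] = 3, nothing longer is possible.

3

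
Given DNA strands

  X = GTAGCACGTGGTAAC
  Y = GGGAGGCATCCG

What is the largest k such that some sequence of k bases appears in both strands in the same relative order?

Match G (X #1, Y #3), A (X #3, Y #4), G (X #4, Y #6), C (X #5, Y #7), A (X #6, Y #8), C (X #7, Y #11), G (X #11, Y #12) — 7 bases in the same relative order in both. dp[15][12] = 7 confirms this is the maximum.

7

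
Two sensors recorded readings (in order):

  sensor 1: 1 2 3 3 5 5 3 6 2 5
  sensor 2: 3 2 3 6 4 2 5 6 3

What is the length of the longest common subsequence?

Let dp[i][j] be the LCS length of the first i values of sensor 1 and the first j values of sensor 2. dp[i][j] = dp[i-1][j-1]+1 when the i-th and j-th values match, else max(dp[i-1][j], dp[i][j-1]).
    ·  3  2  3  6  4  2  5  6  3
 ·  0  0  0  0  0  0  0  0  0  0
 1  0  0  0  0  0  0  0  0  0  0
 2  0  0  1  1  1  1  1  1  1  1
 3  0  1  1  2  2  2  2  2  2  2
 3  0  1  1  2  2  2  2  2  2  3
 5  0  1  1  2  2  2  2  3  3  3
 5  0  1  1  2  2  2  2  3  3  3
 3  0  1  1  2  2  2  2  3  3  4
 6  0  1  1  2  3  3  3  3  4  4
 2  0  1  2  2  3  3  4  4  4  4
 5  0  1  2  2  3  3  4  5  5  5
dp[10][9] = 5. One LCS (by backtracking along matches): 2, 3, 6, 2, 5.

5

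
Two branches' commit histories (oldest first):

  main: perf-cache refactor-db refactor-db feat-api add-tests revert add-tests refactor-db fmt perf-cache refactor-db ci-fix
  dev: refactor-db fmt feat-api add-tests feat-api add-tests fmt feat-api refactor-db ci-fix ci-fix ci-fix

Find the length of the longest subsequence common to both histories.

7

One common subsequence of length 7: refactor-db [2,1]; then feat-api [4,3]; then add-tests [5,4]; then add-tests [7,6]; then fmt [9,7]; then refactor-db [11,9]; then ci-fix [12,12]. The LCS DP gives dp[12][12] = 7, so this is optimal.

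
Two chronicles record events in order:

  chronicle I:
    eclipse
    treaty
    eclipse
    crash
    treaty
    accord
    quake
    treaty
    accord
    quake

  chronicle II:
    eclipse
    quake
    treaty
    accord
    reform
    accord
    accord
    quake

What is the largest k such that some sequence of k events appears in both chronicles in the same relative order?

5

Match eclipse (chronicle I #1, chronicle II #1) → treaty (chronicle I #2, chronicle II #3) → accord (chronicle I #6, chronicle II #6) → accord (chronicle I #9, chronicle II #7) → quake (chronicle I #10, chronicle II #8) — 5 events in the same relative order in both. Since dp[10][8] = 5, nothing longer is possible.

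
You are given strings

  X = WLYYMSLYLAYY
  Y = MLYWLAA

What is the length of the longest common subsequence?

5

Taking M [5,1], L [7,2], Y [8,3], L [9,5], A [10,7] gives a common subsequence of length 5, and the DP table's final entry dp[12][7] is also 5, so no common subsequence is longer.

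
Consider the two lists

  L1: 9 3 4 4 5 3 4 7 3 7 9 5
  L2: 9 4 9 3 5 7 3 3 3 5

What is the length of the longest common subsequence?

6

One common subsequence of length 6: 9 (L1 #1, L2 #3), then 3 (L1 #2, L2 #4), then 5 (L1 #5, L2 #5), then 3 (L1 #6, L2 #8), then 3 (L1 #9, L2 #9), then 5 (L1 #12, L2 #10). The LCS DP gives dp[12][10] = 6, so this is optimal.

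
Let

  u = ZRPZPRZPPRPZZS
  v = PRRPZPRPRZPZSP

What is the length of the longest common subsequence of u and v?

10

One common subsequence of length 10: R at u[2]=v[3], P at u[3]=v[4], Z at u[4]=v[5], P at u[5]=v[6], R at u[6]=v[7], P at u[9]=v[8], R at u[10]=v[9], P at u[11]=v[11], Z at u[13]=v[12], S at u[14]=v[13], and the DP table's final entry dp[14][14] is also 10, so no common subsequence is longer.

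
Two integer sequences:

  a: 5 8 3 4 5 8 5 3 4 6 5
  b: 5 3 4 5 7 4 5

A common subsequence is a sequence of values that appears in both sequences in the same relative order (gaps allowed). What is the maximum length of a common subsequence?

6

Pick 5 [1,1] → 3 [3,2] → 4 [4,3] → 5 [5,4] → 4 [9,6] → 5 [11,7]; all 6 values appear in both, in order, and the DP table's final entry dp[11][7] is also 6, so no common subsequence is longer.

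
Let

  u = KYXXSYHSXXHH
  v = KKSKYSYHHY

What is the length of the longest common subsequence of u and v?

Match K [1,4], then Y [2,5], then S [5,6], then Y [6,7], then H [7,8], then H [11,9] — 6 characters in the same relative order in both. dp[12][10] = 6 confirms this is the maximum.

6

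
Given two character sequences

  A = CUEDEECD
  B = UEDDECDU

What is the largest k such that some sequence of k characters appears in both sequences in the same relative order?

6

Let dp[i][j] be the LCS length of the first i characters of A and the first j characters of B. dp[i][j] = dp[i-1][j-1]+1 when the i-th and j-th characters match, else max(dp[i-1][j], dp[i][j-1]).
    ·  U  E  D  D  E  C  D  U
 ·  0  0  0  0  0  0  0  0  0
 C  0  0  0  0  0  0  1  1  1
 U  0  1  1  1  1  1  1  1  2
 E  0  1  2  2  2  2  2  2  2
 D  0  1  2  3  3  3  3  3  3
 E  0  1  2  3  3  4  4  4  4
 E  0  1  2  3  3  4  4  4  4
 C  0  1  2  3  3  4  5  5  5
 D  0  1  2  3  4  4  5  6  6
dp[8][8] = 6. One LCS (by backtracking along matches): UEDECD.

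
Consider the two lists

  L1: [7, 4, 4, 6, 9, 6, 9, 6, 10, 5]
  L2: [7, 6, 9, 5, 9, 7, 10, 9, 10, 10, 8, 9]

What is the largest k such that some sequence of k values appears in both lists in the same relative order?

5

One common subsequence of length 5: 7 (L1 #1, L2 #1) → 6 (L1 #4, L2 #2) → 9 (L1 #5, L2 #5) → 9 (L1 #7, L2 #8) → 10 (L1 #9, L2 #10). The LCS DP gives dp[10][12] = 5, so this is optimal.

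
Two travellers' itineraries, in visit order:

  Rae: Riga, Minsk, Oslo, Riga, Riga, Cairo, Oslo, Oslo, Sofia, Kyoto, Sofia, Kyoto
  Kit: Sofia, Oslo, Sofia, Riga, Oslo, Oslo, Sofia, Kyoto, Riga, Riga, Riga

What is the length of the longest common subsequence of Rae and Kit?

Pick Oslo (Rae #3, Kit #2) → Riga (Rae #5, Kit #4) → Oslo (Rae #7, Kit #5) → Oslo (Rae #8, Kit #6) → Sofia (Rae #9, Kit #7) → Kyoto (Rae #10, Kit #8); all 6 stops appear in both, in order. The LCS DP gives dp[12][11] = 6, so this is optimal.

6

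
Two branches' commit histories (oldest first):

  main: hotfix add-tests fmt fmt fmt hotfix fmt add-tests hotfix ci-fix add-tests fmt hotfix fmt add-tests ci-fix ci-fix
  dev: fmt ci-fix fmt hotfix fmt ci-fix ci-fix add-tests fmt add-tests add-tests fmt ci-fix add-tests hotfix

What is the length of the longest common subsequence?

One common subsequence of length 9: fmt [3,1], then fmt [5,3], then hotfix [6,4], then fmt [7,5], then ci-fix [10,7], then add-tests [11,8], then fmt [12,9], then fmt [14,12], then add-tests [15,14]. dp[17][15] = 9 confirms this is the maximum.

9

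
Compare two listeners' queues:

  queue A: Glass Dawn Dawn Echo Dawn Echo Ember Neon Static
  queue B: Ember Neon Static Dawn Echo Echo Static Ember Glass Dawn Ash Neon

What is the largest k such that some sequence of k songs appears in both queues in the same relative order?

5

One common subsequence of length 5: Dawn at queue A[3]=queue B[4], then Echo at queue A[4]=queue B[5], then Echo at queue A[6]=queue B[6], then Ember at queue A[7]=queue B[8], then Neon at queue A[8]=queue B[12], and the DP table's final entry dp[9][12] is also 5, so no common subsequence is longer.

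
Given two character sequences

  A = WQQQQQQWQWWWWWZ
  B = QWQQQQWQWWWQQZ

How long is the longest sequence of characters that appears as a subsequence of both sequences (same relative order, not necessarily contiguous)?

Pick W (A #1, B #2) → Q (A #4, B #3) → Q (A #5, B #4) → Q (A #6, B #5) → Q (A #7, B #6) → W (A #8, B #7) → Q (A #9, B #8) → W (A #10, B #9) → W (A #11, B #10) → W (A #12, B #11) → Z (A #15, B #14); all 11 characters appear in both, in order. Since dp[15][14] = 11, nothing longer is possible.

11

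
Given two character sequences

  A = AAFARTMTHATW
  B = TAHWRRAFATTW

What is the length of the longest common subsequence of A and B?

7

Taking A [1,2]; then A [2,7]; then F [3,8]; then A [4,9]; then T [8,10]; then T [11,11]; then W [12,12] gives a common subsequence of length 7, and the DP table's final entry dp[12][12] is also 7, so no common subsequence is longer.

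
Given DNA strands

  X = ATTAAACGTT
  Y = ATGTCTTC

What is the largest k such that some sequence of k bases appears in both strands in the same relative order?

6

One common subsequence of length 6: A (X #1, Y #1); then T (X #2, Y #2); then T (X #3, Y #4); then C (X #7, Y #5); then T (X #9, Y #6); then T (X #10, Y #7), and the DP table's final entry dp[10][8] is also 6, so no common subsequence is longer.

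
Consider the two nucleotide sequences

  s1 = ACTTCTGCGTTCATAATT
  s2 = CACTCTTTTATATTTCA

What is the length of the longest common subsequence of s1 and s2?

12

Match A at s1[1]=s2[2], C at s1[2]=s2[3], T at s1[3]=s2[4], T at s1[4]=s2[6], T at s1[6]=s2[7], T at s1[10]=s2[8], T at s1[11]=s2[9], A at s1[13]=s2[10], T at s1[14]=s2[11], A at s1[15]=s2[12], T at s1[17]=s2[14], T at s1[18]=s2[15] — 12 bases in the same relative order in both. The LCS DP gives dp[18][17] = 12, so this is optimal.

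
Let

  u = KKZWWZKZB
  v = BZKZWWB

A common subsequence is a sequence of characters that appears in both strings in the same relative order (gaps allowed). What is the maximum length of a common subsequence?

5

Taking K (u #2, v #3), Z (u #3, v #4), W (u #4, v #5), W (u #5, v #6), B (u #9, v #7) gives a common subsequence of length 5. dp[9][7] = 5 confirms this is the maximum.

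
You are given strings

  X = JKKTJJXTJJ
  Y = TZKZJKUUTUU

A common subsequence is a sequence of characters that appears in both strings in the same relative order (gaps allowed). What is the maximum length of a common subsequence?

3

One common subsequence of length 3: J (X #1, Y #5) → K (X #2, Y #6) → T (X #4, Y #9), and the DP table's final entry dp[10][11] is also 3, so no common subsequence is longer.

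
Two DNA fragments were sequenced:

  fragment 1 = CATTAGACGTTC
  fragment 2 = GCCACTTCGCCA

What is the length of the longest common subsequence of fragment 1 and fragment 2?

7

Match C [1,3], then A [2,4], then T [3,6], then T [4,7], then G [6,9], then C [8,10], then C [12,11] — 7 bases in the same relative order in both. dp[12][12] = 7 confirms this is the maximum.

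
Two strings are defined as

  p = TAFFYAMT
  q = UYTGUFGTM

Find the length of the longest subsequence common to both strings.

3

Let dp[i][j] be the LCS length of the first i characters of p and the first j characters of q. dp[i][j] = dp[i-1][j-1]+1 when the i-th and j-th characters match, else max(dp[i-1][j], dp[i][j-1]).
    ·  U  Y  T  G  U  F  G  T  M
 ·  0  0  0  0  0  0  0  0  0  0
 T  0  0  0  1  1  1  1  1  1  1
 A  0  0  0  1  1  1  1  1  1  1
 F  0  0  0  1  1  1  2  2  2  2
 F  0  0  0  1  1  1  2  2  2  2
 Y  0  0  1  1  1  1  2  2  2  2
 A  0  0  1  1  1  1  2  2  2  2
 M  0  0  1  1  1  1  2  2  2  3
 T  0  0  1  2  2  2  2  2  3  3
dp[8][9] = 3. One LCS (by backtracking along matches): TFM.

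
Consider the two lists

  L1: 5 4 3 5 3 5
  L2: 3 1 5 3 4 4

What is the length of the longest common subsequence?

3

Pick 3 at L1[3]=L2[1], 5 at L1[4]=L2[3], 3 at L1[5]=L2[4]; all 3 values appear in both, in order. The LCS DP gives dp[6][6] = 3, so this is optimal.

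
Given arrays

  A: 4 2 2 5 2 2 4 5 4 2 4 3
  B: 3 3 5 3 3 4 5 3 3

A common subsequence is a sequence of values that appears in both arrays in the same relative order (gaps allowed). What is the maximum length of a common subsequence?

4

Let dp[i][j] be the LCS length of the first i values of A and the first j values of B. dp[i][j] = dp[i-1][j-1]+1 when the i-th and j-th values match, else max(dp[i-1][j], dp[i][j-1]).
    ·  3  3  5  3  3  4  5  3  3
 ·  0  0  0  0  0  0  0  0  0  0
 4  0  0  0  0  0  0  1  1  1  1
 2  0  0  0  0  0  0  1  1  1  1
 2  0  0  0  0  0  0  1  1  1  1
 5  0  0  0  1  1  1  1  2  2  2
 2  0  0  0  1  1  1  1  2  2  2
 2  0  0  0  1  1  1  1  2  2  2
 4  0  0  0  1  1  1  2  2  2  2
 5  0  0  0  1  1  1  2  3  3  3
 4  0  0  0  1  1  1  2  3  3  3
 2  0  0  0  1  1  1  2  3  3  3
 4  0  0  0  1  1  1  2  3  3  3
 3  0  1  1  1  2  2  2  3  4  4
dp[12][9] = 4. One LCS (by backtracking along matches): 5, 4, 5, 3.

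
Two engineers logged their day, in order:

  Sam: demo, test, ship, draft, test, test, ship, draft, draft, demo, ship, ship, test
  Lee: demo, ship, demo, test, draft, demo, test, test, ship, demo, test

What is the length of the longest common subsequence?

One common subsequence of length 8: demo [1,3], test [2,4], draft [4,5], test [5,7], test [6,8], ship [7,9], demo [10,10], test [13,11]. dp[13][11] = 8 confirms this is the maximum.

8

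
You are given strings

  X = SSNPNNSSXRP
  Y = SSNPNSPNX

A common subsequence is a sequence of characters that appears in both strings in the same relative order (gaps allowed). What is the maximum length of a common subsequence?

Taking S at X[1]=Y[1]; then S at X[2]=Y[2]; then N at X[3]=Y[3]; then P at X[4]=Y[4]; then N at X[5]=Y[5]; then N at X[6]=Y[8]; then X at X[9]=Y[9] gives a common subsequence of length 7. The LCS DP gives dp[11][9] = 7, so this is optimal.

7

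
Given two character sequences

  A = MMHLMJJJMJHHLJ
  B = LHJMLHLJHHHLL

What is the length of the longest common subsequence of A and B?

One common subsequence of length 7: M (A #1, B #4), then H (A #3, B #6), then L (A #4, B #7), then J (A #6, B #8), then H (A #11, B #10), then H (A #12, B #11), then L (A #13, B #13). dp[14][13] = 7 confirms this is the maximum.

7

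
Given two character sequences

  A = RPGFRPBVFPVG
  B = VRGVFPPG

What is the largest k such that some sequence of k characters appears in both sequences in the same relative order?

Let dp[i][j] be the LCS length of the first i characters of A and the first j characters of B. dp[i][j] = dp[i-1][j-1]+1 when the i-th and j-th characters match, else max(dp[i-1][j], dp[i][j-1]).
    ·  V  R  G  V  F  P  P  G
 ·  0  0  0  0  0  0  0  0  0
 R  0  0  1  1  1  1  1  1  1
 P  0  0  1  1  1  1  2  2  2
 G  0  0  1  2  2  2  2  2  3
 F  0  0  1  2  2  3  3  3  3
 R  0  0  1  2  2  3  3  3  3
 P  0  0  1  2  2  3  4  4  4
 B  0  0  1  2  2  3  4  4  4
 V  0  1  1  2  3  3  4  4  4
 F  0  1  1  2  3  4  4  4  4
 P  0  1  1  2  3  4  5  5  5
 V  0  1  1  2  3  4  5  5  5
 G  0  1  1  2  3  4  5  5  6
dp[12][8] = 6. One LCS (by backtracking along matches): RGFPPG.

6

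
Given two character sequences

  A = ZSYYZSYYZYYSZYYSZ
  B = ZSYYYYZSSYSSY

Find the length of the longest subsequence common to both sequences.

Match Z at A[1]=B[1], then S at A[2]=B[2], then Y at A[3]=B[3], then Y at A[4]=B[4], then Y at A[7]=B[5], then Y at A[8]=B[6], then Z at A[9]=B[7], then Y at A[10]=B[10], then S at A[12]=B[12], then Y at A[15]=B[13] — 10 characters in the same relative order in both, and the DP table's final entry dp[17][13] is also 10, so no common subsequence is longer.

10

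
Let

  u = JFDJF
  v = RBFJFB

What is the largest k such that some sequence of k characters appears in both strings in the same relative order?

3

Match F (u #2, v #3); then J (u #4, v #4); then F (u #5, v #5) — 3 characters in the same relative order in both. The LCS DP gives dp[5][6] = 3, so this is optimal.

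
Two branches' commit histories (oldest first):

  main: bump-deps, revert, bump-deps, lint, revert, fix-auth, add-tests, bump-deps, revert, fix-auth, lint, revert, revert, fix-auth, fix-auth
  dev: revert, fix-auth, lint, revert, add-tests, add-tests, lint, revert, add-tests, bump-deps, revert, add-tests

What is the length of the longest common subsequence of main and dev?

7

Match revert at main[2]=dev[1], lint at main[4]=dev[3], revert at main[5]=dev[4], add-tests at main[7]=dev[6], lint at main[11]=dev[7], revert at main[12]=dev[8], revert at main[13]=dev[11] — 7 commits in the same relative order in both. dp[15][12] = 7 confirms this is the maximum.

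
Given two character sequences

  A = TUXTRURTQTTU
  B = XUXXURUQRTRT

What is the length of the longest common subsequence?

Let dp[i][j] be the LCS length of the first i characters of A and the first j characters of B. dp[i][j] = dp[i-1][j-1]+1 when the i-th and j-th characters match, else max(dp[i-1][j], dp[i][j-1]).
    ·  X  U  X  X  U  R  U  Q  R  T  R  T
 ·  0  0  0  0  0  0  0  0  0  0  0  0  0
 T  0  0  0  0  0  0  0  0  0  0  1  1  1
 U  0  0  1  1  1  1  1  1  1  1  1  1  1
 X  0  1  1  2  2  2  2  2  2  2  2  2  2
 T  0  1  1  2  2  2  2  2  2  2  3  3  3
 R  0  1  1  2  2  2  3  3  3  3  3  4  4
 U  0  1  2  2  2  3  3  4  4  4  4  4  4
 R  0  1  2  2  2  3  4  4  4  5  5  5  5
 T  0  1  2  2  2  3  4  4  4  5  6  6  6
 Q  0  1  2  2  2  3  4  4  5  5  6  6  6
 T  0  1  2  2  2  3  4  4  5  5  6  6  7
 T  0  1  2  2  2  3  4  4  5  5  6  6  7
 U  0  1  2  2  2  3  4  5  5  5  6  6  7
dp[12][12] = 7. One LCS (by backtracking along matches): UXRURTT.

7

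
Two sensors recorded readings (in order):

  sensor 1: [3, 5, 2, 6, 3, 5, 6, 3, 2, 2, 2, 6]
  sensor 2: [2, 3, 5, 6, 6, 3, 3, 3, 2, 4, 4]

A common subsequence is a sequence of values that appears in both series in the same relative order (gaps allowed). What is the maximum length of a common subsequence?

6

Let dp[i][j] be the LCS length of the first i values of sensor 1 and the first j values of sensor 2. dp[i][j] = dp[i-1][j-1]+1 when the i-th and j-th values match, else max(dp[i-1][j], dp[i][j-1]).
    ·  2  3  5  6  6  3  3  3  2  4  4
 ·  0  0  0  0  0  0  0  0  0  0  0  0
 3  0  0  1  1  1  1  1  1  1  1  1  1
 5  0  0  1  2  2  2  2  2  2  2  2  2
 2  0  1  1  2  2  2  2  2  2  3  3  3
 6  0  1  1  2  3  3  3  3  3  3  3  3
 3  0  1  2  2  3  3  4  4  4  4  4  4
 5  0  1  2  3  3  3  4  4  4  4  4  4
 6  0  1  2  3  4  4  4  4  4  4  4  4
 3  0  1  2  3  4  4  5  5  5  5  5  5
 2  0  1  2  3  4  4  5  5  5  6  6  6
 2  0  1  2  3  4  4  5  5  5  6  6  6
 2  0  1  2  3  4  4  5  5  5  6  6  6
 6  0  1  2  3  4  5  5  5  5  6  6  6
dp[12][11] = 6. One LCS (by backtracking along matches): 3, 5, 6, 3, 3, 2.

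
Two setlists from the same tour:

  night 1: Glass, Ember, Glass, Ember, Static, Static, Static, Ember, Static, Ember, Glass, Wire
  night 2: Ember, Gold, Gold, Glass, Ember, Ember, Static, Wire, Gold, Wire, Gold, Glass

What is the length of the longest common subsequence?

One common subsequence of length 6: Ember (night 1 #2, night 2 #1), then Glass (night 1 #3, night 2 #4), then Ember (night 1 #4, night 2 #5), then Ember (night 1 #8, night 2 #6), then Static (night 1 #9, night 2 #7), then Glass (night 1 #11, night 2 #12). dp[12][12] = 6 confirms this is the maximum.

6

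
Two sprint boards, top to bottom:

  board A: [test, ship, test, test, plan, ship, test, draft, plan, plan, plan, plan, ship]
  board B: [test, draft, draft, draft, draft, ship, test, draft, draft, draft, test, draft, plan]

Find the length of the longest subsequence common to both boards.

One common subsequence of length 6: test (board A #1, board B #1), ship (board A #2, board B #6), test (board A #3, board B #7), test (board A #7, board B #11), draft (board A #8, board B #12), plan (board A #12, board B #13). dp[13][13] = 6 confirms this is the maximum.

6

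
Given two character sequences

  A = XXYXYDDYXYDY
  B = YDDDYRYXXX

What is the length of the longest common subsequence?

Let dp[i][j] be the LCS length of the first i characters of A and the first j characters of B. dp[i][j] = dp[i-1][j-1]+1 when the i-th and j-th characters match, else max(dp[i-1][j], dp[i][j-1]).
    ·  Y  D  D  D  Y  R  Y  X  X  X
 ·  0  0  0  0  0  0  0  0  0  0  0
 X  0  0  0  0  0  0  0  0  1  1  1
 X  0  0  0  0  0  0  0  0  1  2  2
 Y  0  1  1  1  1  1  1  1  1  2  2
 X  0  1  1  1  1  1  1  1  2  2  3
 Y  0  1  1  1  1  2  2  2  2  2  3
 D  0  1  2  2  2  2  2  2  2  2  3
 D  0  1  2  3  3  3  3  3  3  3  3
 Y  0  1  2  3  3  4  4  4  4  4  4
 X  0  1  2  3  3  4  4  4  5  5  5
 Y  0  1  2  3  3  4  4  5  5  5  5
 D  0  1  2  3  4  4  4  5  5  5  5
 Y  0  1  2  3  4  5  5  5  5  5  5
dp[12][10] = 5. One LCS (by backtracking along matches): YDDYX.

5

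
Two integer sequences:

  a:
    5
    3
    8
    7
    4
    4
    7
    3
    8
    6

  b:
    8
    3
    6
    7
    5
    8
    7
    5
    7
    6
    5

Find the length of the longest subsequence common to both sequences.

5

Taking 5 at a[1]=b[5], then 8 at a[3]=b[6], then 7 at a[4]=b[7], then 7 at a[7]=b[9], then 6 at a[10]=b[10] gives a common subsequence of length 5. The LCS DP gives dp[10][11] = 5, so this is optimal.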